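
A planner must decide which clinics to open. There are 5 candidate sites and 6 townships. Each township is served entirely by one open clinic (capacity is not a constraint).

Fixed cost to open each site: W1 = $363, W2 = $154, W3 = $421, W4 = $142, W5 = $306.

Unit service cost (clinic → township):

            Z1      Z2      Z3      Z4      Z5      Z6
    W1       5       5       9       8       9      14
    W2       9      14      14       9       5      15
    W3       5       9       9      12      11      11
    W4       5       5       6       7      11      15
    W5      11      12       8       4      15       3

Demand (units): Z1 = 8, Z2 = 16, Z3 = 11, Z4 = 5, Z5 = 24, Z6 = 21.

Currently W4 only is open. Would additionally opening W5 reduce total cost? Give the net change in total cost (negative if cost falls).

No — net change +39 (cost rises by 39).

Current service cost with {W4}: 800.
Adding W5: each township re-picks its cheapest; new service cost 533, saving 267.
Extra fixed cost: 306. Net change = 306 − 267 = 39.
(Totals: 942 → 981.)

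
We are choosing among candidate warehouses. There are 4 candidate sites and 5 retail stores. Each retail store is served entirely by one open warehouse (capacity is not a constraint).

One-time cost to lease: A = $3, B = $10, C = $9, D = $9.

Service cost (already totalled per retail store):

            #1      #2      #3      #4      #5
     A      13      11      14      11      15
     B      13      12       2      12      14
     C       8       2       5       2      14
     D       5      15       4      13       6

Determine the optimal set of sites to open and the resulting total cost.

For any fixed open set, each retail store goes to its cheapest open site; total = fixed + service.
{C, D}: #1→D 5, #2→C 2, #3→D 4, #4→C 2, #5→D 6. Service 19; fixed 18; total 37.
{A, C, D}: service 19 + fixed 21 = 40
{C}: service 31 + fixed 9 = 40
{A, B, C, D}: service 17 + fixed 31 = 48
(All 15 nonempty subsets were checked; C and D is lowest.)

Open C and D; minimum total cost 37.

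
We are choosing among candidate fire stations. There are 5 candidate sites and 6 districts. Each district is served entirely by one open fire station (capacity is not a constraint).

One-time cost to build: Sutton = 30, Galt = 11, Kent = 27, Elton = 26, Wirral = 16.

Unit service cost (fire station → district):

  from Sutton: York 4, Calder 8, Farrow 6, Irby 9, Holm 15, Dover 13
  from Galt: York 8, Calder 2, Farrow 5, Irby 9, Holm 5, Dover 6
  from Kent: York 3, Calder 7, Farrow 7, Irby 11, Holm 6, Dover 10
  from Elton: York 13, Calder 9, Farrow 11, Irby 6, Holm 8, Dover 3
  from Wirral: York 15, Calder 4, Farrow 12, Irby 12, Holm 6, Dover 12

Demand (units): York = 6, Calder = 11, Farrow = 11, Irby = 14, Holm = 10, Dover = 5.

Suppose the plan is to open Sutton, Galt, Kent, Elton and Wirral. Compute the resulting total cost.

Each district is assigned to its cheapest site among the open ones.
{Sutton, Galt, Kent, Elton, Wirral}: York→Kent 3·6=18, Calder→Galt 2·11=22, Farrow→Galt 5·11=55, Irby→Elton 6·14=84, Holm→Galt 5·10=50, Dover→Elton 3·5=15. Service 244; fixed 110; total 354.

Total cost: 354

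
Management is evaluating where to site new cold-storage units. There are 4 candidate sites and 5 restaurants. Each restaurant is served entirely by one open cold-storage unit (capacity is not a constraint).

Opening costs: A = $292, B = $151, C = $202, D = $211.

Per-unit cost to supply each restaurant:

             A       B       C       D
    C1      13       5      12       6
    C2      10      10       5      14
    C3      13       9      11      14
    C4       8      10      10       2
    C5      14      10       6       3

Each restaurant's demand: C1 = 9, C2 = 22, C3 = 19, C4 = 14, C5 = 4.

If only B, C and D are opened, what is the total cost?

Each restaurant is assigned to its cheapest site among the open ones.
{B, C, D}: C1→B 5·9=45, C2→C 5·22=110, C3→B 9·19=171, C4→D 2·14=28, C5→D 3·4=12. Service 366; fixed 564; total 930.

Total cost: 930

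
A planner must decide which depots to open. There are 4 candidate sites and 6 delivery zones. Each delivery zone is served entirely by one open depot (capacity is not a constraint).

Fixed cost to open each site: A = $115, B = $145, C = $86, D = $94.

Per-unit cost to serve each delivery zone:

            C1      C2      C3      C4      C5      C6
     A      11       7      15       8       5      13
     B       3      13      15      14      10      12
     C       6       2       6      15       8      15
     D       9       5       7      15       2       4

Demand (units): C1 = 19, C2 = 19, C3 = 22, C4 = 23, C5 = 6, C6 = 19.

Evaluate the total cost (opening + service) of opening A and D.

Each delivery zone is assigned to its cheapest site among the open ones.
{A, D}: C1→D 9·19=171, C2→D 5·19=95, C3→D 7·22=154, C4→A 8·23=184, C5→D 2·6=12, C6→D 4·19=76. Service 692; fixed 209; total 901.

Total cost: 901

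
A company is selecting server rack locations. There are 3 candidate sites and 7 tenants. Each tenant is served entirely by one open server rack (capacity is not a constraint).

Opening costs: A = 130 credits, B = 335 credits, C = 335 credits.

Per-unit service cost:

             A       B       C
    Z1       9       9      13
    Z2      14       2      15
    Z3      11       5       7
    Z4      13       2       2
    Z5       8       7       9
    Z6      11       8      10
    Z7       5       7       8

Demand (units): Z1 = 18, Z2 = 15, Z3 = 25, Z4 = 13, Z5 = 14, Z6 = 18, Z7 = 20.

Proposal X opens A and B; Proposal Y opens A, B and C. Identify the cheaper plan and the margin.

Proposal X: {A, B}: Z1→A 9·18=162, Z2→B 2·15=30, Z3→B 5·25=125, Z4→B 2·13=26, Z5→B 7·14=98, Z6→B 8·18=144, Z7→A 5·20=100. Service 685; fixed 465; total 1150.
Proposal Y: {A, B, C}: Z1→A 9·18=162, Z2→B 2·15=30, Z3→B 5·25=125, Z4→B 2·13=26, Z5→B 7·14=98, Z6→B 8·18=144, Z7→A 5·20=100. Service 685; fixed 800; total 1485.
Difference: |1150 − 1485| = 335.

Proposal X is cheaper by 335.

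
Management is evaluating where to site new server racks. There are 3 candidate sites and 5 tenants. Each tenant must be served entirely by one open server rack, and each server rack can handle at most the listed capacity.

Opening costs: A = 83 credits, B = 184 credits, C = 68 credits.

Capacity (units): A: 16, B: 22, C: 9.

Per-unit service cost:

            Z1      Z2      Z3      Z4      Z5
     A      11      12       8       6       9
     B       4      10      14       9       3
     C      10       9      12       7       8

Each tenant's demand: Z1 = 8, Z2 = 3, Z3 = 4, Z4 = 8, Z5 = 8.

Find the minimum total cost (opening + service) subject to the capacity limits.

Open {A, B}: Z1→B 4·8=32, Z2→B 10·3=30, Z3→A 8·4=32, Z4→A 6·8=48, Z5→B 3·8=24.
Loads: A carries 12/16, B carries 19/22. Service 166; fixed 267; total 433.
Next best feasible plan costs 439.

Minimum total cost: 433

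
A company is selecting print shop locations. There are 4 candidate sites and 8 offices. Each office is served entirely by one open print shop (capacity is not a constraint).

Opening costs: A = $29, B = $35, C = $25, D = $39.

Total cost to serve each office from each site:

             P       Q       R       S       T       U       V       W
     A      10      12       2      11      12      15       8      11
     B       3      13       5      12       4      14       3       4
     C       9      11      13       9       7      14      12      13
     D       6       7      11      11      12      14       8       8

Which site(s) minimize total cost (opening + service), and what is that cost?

Open B only; minimum total cost 93.

For any fixed open set, each office goes to its cheapest open site; total = fixed + service.
{B}: P→B 3, Q→B 13, R→B 5, S→B 12, T→B 4, U→B 14, V→B 3, W→B 4. Service 58; fixed 35; total 93.
{A}: P→A 10, Q→A 12, R→A 2, S→A 11, T→A 12, U→A 15, V→A 8, W→A 11. Service 81; fixed 29; total 110.
{B, C}: service 53 + fixed 60 = 113
{A, B, C, D}: P→B 3, Q→D 7, R→A 2, S→C 9, T→B 4, U→B 14, V→B 3, W→B 4. Service 46; fixed 128; total 174.
No other subset beats 93.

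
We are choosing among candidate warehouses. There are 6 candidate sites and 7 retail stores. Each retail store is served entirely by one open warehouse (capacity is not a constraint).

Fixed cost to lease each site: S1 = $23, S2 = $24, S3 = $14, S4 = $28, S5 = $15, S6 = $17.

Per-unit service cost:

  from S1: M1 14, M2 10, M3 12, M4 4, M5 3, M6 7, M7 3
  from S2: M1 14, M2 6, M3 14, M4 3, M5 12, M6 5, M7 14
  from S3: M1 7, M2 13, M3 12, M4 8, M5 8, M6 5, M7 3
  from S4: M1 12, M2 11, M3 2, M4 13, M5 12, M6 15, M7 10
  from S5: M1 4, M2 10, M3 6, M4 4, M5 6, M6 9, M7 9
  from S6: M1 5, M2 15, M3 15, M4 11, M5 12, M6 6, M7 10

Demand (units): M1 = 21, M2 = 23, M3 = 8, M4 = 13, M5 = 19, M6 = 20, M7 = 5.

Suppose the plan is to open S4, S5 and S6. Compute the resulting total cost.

Total cost: 721

Each retail store is assigned to its cheapest site among the open ones.
{S4, S5, S6}: M1→S5 4·21=84, M2→S5 10·23=230, M3→S4 2·8=16, M4→S5 4·13=52, M5→S5 6·19=114, M6→S6 6·20=120, M7→S5 9·5=45. Service 661; fixed 60; total 721.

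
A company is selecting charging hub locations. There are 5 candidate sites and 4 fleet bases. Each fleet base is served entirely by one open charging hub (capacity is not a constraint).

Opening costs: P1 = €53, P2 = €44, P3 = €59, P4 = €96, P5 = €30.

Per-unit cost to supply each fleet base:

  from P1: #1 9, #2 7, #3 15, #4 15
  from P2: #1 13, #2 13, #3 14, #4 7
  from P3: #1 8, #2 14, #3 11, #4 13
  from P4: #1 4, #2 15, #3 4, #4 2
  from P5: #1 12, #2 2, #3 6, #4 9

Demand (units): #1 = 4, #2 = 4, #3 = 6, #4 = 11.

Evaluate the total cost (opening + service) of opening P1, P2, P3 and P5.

Each fleet base is assigned to its cheapest site among the open ones.
{P1, P2, P3, P5}: #1→P3 8·4=32, #2→P5 2·4=8, #3→P5 6·6=36, #4→P2 7·11=77. Service 153; fixed 186; total 339.

Total cost: 339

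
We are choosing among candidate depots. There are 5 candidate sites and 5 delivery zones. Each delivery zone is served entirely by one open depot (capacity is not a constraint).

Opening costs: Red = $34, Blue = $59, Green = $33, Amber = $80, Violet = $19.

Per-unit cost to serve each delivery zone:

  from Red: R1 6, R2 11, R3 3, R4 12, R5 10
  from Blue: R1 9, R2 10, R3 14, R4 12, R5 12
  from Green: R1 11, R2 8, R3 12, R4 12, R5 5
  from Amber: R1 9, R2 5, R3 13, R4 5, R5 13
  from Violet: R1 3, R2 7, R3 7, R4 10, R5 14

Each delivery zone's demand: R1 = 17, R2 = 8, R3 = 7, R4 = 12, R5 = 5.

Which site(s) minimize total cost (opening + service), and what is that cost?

Open Red and Violet; minimum total cost 351.

For any fixed open set, each delivery zone goes to its cheapest open site; total = fixed + service.
{Red, Violet}: R1→Violet 3·17=51, R2→Violet 7·8=56, R3→Red 3·7=21, R4→Violet 10·12=120, R5→Red 10·5=50. Service 298; fixed 53; total 351.
{Green, Violet}: R1→Violet 3·17=51, R2→Violet 7·8=56, R3→Violet 7·7=49, R4→Violet 10·12=120, R5→Green 5·5=25. Service 301; fixed 52; total 353.
{Red, Amber, Violet}: service 222 + fixed 133 = 355
{Red, Blue, Green, Amber, Violet}: service 197 + fixed 225 = 422
No other subset beats 351.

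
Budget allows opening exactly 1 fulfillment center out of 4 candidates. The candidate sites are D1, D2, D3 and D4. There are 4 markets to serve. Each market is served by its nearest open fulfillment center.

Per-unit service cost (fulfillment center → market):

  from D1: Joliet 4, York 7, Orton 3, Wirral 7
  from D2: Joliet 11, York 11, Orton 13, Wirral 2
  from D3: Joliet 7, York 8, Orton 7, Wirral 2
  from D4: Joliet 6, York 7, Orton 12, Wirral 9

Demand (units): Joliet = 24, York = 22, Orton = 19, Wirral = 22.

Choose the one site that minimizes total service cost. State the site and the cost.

Choose D1 only; total service cost 461.

With exactly 1 open, each market uses its cheapest among the chosen.
{D1}: Joliet→D1 4·24=96, York→D1 7·22=154, Orton→D1 3·19=57, Wirral→D1 7·22=154. Service cost 461.
{D3}: service cost 521
{D4}: service cost 724
Among all 4 size-1 choices, {D1} is lowest.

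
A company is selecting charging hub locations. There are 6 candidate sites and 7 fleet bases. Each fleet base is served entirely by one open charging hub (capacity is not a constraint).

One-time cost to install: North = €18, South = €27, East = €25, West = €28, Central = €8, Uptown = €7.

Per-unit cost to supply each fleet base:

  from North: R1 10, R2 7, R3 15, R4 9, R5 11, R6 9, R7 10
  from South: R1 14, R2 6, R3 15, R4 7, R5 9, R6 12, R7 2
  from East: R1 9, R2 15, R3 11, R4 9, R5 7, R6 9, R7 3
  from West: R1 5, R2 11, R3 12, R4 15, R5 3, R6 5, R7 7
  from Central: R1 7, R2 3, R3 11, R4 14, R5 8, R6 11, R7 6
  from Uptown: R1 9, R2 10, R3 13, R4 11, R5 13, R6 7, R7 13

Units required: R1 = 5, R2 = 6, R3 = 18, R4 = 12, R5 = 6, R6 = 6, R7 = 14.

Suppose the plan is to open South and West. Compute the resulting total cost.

Each fleet base is assigned to its cheapest site among the open ones.
{South, West}: R1→West 5·5=25, R2→South 6·6=36, R3→West 12·18=216, R4→South 7·12=84, R5→West 3·6=18, R6→West 5·6=30, R7→South 2·14=28. Service 437; fixed 55; total 492.

Total cost: 492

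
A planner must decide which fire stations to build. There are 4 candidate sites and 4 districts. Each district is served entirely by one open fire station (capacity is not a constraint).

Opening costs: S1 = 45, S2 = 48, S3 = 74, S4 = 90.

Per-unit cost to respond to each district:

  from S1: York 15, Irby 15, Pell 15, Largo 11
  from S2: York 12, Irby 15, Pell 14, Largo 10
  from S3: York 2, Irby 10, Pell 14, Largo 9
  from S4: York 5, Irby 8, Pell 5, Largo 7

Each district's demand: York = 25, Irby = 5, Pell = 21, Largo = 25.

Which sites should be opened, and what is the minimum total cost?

For any fixed open set, each district goes to its cheapest open site; total = fixed + service.
{S3, S4}: York→S3 2·25=50, Irby→S4 8·5=40, Pell→S4 5·21=105, Largo→S4 7·25=175. Service 370; fixed 164; total 534.
{S4}: service 445 + fixed 90 = 535
{S1, S3, S4}: service 370 + fixed 209 = 579
{S1, S2, S3, S4}: service 370 + fixed 257 = 627
No other subset beats 534.

Open S3 and S4; minimum total cost 534.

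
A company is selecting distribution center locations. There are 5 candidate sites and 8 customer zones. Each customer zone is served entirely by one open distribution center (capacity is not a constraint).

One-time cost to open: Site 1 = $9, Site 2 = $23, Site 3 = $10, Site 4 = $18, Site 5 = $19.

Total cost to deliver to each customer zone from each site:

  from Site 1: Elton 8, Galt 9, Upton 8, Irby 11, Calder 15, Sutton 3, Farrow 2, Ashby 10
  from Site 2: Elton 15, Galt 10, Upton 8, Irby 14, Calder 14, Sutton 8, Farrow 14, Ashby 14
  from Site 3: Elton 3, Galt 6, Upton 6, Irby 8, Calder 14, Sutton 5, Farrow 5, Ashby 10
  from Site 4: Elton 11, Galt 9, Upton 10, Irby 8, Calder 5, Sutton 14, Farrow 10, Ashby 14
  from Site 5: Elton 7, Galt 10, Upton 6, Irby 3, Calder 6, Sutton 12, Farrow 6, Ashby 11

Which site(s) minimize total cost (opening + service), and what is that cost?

For any fixed open set, each customer zone goes to its cheapest open site; total = fixed + service.
{Site 3}: Elton→Site 3 3, Galt→Site 3 6, Upton→Site 3 6, Irby→Site 3 8, Calder→Site 3 14, Sutton→Site 3 5, Farrow→Site 3 5, Ashby→Site 3 10. Service 57; fixed 10; total 67.
{Site 1, Site 3}: Elton→Site 3 3, Galt→Site 3 6, Upton→Site 3 6, Irby→Site 3 8, Calder→Site 3 14, Sutton→Site 1 3, Farrow→Site 1 2, Ashby→Site 1 10. Service 52; fixed 19; total 71.
{Site 3, Site 5}: service 44 + fixed 29 = 73
{Site 1, Site 2, Site 3, Site 4, Site 5}: service 38 + fixed 79 = 117
No other subset beats 67.

Open Site 3 only; minimum total cost 67.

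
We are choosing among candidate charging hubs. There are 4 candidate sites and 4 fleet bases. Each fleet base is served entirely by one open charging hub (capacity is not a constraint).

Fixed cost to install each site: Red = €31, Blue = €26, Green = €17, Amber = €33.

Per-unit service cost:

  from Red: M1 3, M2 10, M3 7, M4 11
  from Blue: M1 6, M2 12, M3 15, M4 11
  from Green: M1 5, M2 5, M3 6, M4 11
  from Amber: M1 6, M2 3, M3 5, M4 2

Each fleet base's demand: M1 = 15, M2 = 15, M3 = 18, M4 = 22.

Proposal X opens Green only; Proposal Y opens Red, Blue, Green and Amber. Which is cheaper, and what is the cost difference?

Proposal X: {Green}: M1→Green 5·15=75, M2→Green 5·15=75, M3→Green 6·18=108, M4→Green 11·22=242. Service 500; fixed 17; total 517.
Proposal Y: {Red, Blue, Green, Amber}: M1→Red 3·15=45, M2→Amber 3·15=45, M3→Amber 5·18=90, M4→Amber 2·22=44. Service 224; fixed 107; total 331.
Difference: |517 − 331| = 186.

Proposal Y is cheaper by 186.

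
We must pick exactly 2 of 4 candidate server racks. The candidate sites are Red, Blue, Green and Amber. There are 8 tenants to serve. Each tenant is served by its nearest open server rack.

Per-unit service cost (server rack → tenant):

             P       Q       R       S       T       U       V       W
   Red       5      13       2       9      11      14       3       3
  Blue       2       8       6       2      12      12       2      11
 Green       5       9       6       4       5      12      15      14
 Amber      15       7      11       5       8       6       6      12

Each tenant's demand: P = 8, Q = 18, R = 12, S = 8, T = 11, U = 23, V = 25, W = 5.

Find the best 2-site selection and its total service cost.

Choose Red and Amber; total service cost 546.

With exactly 2 open, each tenant uses its cheapest among the chosen.
{Red, Amber}: P→Red 5·8=40, Q→Amber 7·18=126, R→Red 2·12=24, S→Amber 5·8=40, T→Amber 8·11=88, U→Amber 6·23=138, V→Red 3·25=75, W→Red 3·5=15. Service cost 546.
{Blue, Amber}: service cost 561
{Red, Blue}: service cost 662
Among all 6 size-2 choices, {Red, Amber} is lowest.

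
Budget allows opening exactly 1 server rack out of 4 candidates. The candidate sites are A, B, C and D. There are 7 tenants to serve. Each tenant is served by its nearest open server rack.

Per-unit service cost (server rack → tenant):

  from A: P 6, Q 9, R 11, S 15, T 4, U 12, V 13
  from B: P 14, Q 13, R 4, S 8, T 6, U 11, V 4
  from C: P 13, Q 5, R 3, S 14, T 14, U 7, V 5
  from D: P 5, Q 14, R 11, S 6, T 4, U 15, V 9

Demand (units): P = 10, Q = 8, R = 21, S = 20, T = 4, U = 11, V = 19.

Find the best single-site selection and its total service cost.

Choose B only; total service cost 709.

With exactly 1 open, each tenant uses its cheapest among the chosen.
{B}: P→B 14·10=140, Q→B 13·8=104, R→B 4·21=84, S→B 8·20=160, T→B 6·4=24, U→B 11·11=121, V→B 4·19=76. Service cost 709.
{C}: service cost 741
{D}: service cost 865
Among all 4 size-1 choices, {B} is lowest.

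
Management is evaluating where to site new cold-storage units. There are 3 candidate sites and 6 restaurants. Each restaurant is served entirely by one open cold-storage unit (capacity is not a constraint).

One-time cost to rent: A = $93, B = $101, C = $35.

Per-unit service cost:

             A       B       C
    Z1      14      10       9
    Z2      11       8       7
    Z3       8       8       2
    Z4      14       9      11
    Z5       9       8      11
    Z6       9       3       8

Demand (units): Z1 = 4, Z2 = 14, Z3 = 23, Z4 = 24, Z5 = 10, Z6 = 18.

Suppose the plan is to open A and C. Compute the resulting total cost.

Total cost: 806

Each restaurant is assigned to its cheapest site among the open ones.
{A, C}: Z1→C 9·4=36, Z2→C 7·14=98, Z3→C 2·23=46, Z4→C 11·24=264, Z5→A 9·10=90, Z6→C 8·18=144. Service 678; fixed 128; total 806.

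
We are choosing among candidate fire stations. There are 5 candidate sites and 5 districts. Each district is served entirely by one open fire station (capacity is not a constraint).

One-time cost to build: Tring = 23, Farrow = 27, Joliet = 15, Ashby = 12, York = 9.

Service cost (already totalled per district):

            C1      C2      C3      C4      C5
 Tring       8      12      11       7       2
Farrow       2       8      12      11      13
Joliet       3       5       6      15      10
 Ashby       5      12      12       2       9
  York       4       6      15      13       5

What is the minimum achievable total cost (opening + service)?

Minimum total cost: 50

For any fixed open set, each district goes to its cheapest open site; total = fixed + service.
{Ashby, York}: C1→York 4, C2→York 6, C3→Ashby 12, C4→Ashby 2, C5→York 5. Service 29; fixed 21; total 50.
{Joliet, Ashby}: service 25 + fixed 27 = 52
{Ashby}: service 40 + fixed 12 = 52
{Tring, Farrow, Joliet, Ashby, York}: C1→Farrow 2, C2→Joliet 5, C3→Joliet 6, C4→Ashby 2, C5→Tring 2. Service 17; fixed 86; total 103.
No other subset beats 50.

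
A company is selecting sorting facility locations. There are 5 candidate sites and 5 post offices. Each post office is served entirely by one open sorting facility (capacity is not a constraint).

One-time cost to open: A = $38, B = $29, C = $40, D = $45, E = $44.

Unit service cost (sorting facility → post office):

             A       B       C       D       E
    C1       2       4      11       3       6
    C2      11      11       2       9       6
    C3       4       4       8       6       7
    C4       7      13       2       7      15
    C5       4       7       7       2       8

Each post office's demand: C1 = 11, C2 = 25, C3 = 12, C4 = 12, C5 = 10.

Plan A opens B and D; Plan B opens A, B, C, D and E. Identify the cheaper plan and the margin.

Plan A: {B, D}: C1→D 3·11=33, C2→D 9·25=225, C3→B 4·12=48, C4→D 7·12=84, C5→D 2·10=20. Service 410; fixed 74; total 484.
Plan B: {A, B, C, D, E}: C1→A 2·11=22, C2→C 2·25=50, C3→A 4·12=48, C4→C 2·12=24, C5→D 2·10=20. Service 164; fixed 196; total 360.
Difference: |484 − 360| = 124.

Plan B is cheaper by 124.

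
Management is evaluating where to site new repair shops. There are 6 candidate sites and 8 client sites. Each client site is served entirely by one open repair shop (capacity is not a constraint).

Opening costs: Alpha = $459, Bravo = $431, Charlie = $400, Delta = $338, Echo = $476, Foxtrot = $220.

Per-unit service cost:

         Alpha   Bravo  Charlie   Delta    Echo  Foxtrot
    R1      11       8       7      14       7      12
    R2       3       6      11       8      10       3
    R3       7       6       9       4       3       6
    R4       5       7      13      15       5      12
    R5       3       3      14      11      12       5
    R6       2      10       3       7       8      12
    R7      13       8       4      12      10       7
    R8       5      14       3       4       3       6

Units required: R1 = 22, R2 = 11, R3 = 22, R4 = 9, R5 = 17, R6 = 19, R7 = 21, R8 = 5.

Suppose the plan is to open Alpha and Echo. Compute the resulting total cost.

Total cost: 1547

Each client site is assigned to its cheapest site among the open ones.
{Alpha, Echo}: R1→Echo 7·22=154, R2→Alpha 3·11=33, R3→Echo 3·22=66, R4→Alpha 5·9=45, R5→Alpha 3·17=51, R6→Alpha 2·19=38, R7→Echo 10·21=210, R8→Echo 3·5=15. Service 612; fixed 935; total 1547.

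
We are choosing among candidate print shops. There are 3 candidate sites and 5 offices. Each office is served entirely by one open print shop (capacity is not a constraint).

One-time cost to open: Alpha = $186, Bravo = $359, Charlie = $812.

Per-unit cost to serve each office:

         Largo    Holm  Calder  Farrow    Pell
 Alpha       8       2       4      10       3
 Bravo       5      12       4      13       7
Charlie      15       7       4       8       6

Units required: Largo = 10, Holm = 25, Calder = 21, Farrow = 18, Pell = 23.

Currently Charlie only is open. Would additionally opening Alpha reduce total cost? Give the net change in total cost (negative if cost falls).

Yes — net change −78 (cost falls by 78).

Current service cost with {Charlie}: 691.
Adding Alpha: each office re-picks its cheapest; new service cost 427, saving 264.
Extra fixed cost: 186. Net change = 186 − 264 = -78.
(Totals: 1503 → 1425.)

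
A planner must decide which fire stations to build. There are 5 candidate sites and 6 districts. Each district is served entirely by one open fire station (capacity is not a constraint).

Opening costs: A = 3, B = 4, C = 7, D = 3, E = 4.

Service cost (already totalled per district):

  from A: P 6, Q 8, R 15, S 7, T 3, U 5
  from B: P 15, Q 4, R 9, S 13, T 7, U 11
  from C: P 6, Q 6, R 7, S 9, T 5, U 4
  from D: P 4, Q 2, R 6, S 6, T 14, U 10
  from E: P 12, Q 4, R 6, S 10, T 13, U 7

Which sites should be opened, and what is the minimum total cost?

For any fixed open set, each district goes to its cheapest open site; total = fixed + service.
{A, D}: P→D 4, Q→D 2, R→D 6, S→D 6, T→A 3, U→A 5. Service 26; fixed 6; total 32.
{A, B, D}: service 26 + fixed 10 = 36
{A, D, E}: service 26 + fixed 10 = 36
{A, B, C, D, E}: service 25 + fixed 21 = 46
No other subset beats 32.

Open A and D; minimum total cost 32.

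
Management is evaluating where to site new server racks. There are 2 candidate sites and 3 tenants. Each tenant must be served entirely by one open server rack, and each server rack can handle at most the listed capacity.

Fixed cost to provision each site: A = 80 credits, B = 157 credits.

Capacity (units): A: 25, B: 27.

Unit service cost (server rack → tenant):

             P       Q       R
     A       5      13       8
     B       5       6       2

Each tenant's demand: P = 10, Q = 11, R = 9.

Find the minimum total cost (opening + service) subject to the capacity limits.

Open {A, B}: P→A 5·10=50, Q→B 6·11=66, R→B 2·9=18.
Loads: A carries 10/25, B carries 20/27. Service 134; fixed 237; total 371.
Next best feasible plan costs 425.

Minimum total cost: 371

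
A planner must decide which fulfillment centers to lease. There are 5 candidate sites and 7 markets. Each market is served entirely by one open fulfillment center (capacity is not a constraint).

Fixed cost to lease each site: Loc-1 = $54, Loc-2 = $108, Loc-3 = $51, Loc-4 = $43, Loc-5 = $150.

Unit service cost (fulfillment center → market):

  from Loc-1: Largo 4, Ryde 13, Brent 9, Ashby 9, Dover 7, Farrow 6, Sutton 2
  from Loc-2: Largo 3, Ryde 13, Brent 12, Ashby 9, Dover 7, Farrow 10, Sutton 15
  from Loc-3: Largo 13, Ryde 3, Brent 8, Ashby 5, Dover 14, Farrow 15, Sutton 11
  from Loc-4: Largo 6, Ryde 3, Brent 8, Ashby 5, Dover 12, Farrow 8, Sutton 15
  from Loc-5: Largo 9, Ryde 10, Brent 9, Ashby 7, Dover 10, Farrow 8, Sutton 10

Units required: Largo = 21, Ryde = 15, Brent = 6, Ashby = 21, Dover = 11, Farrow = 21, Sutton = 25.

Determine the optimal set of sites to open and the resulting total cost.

For any fixed open set, each market goes to its cheapest open site; total = fixed + service.
{Loc-1, Loc-4}: Largo→Loc-1 4·21=84, Ryde→Loc-4 3·15=45, Brent→Loc-4 8·6=48, Ashby→Loc-4 5·21=105, Dover→Loc-1 7·11=77, Farrow→Loc-1 6·21=126, Sutton→Loc-1 2·25=50. Service 535; fixed 97; total 632.
{Loc-1, Loc-3}: Largo→Loc-1 4·21=84, Ryde→Loc-3 3·15=45, Brent→Loc-3 8·6=48, Ashby→Loc-3 5·21=105, Dover→Loc-1 7·11=77, Farrow→Loc-1 6·21=126, Sutton→Loc-1 2·25=50. Service 535; fixed 105; total 640.
{Loc-1, Loc-3, Loc-4}: service 535 + fixed 148 = 683
{Loc-1, Loc-2, Loc-3, Loc-4, Loc-5}: service 514 + fixed 406 = 920
No other subset beats 632.

Open Loc-1 and Loc-4; minimum total cost 632.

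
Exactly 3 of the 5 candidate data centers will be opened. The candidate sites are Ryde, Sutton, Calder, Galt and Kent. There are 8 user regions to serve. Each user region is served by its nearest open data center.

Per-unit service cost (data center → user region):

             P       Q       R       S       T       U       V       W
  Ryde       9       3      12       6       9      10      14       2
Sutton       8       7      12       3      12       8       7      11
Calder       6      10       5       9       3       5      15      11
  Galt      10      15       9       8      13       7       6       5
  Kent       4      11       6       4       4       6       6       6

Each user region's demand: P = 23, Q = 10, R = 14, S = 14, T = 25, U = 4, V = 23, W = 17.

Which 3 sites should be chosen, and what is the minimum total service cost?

With exactly 3 open, each user region uses its cheapest among the chosen.
{Ryde, Calder, Kent}: P→Kent 4·23=92, Q→Ryde 3·10=30, R→Calder 5·14=70, S→Kent 4·14=56, T→Calder 3·25=75, U→Calder 5·4=20, V→Kent 6·23=138, W→Ryde 2·17=34. Service cost 515.
{Ryde, Sutton, Kent}: service cost 544
{Ryde, Galt, Kent}: service cost 558
Among all 10 size-3 choices, {Ryde, Calder, Kent} is lowest.

Choose Ryde, Calder and Kent; total service cost 515.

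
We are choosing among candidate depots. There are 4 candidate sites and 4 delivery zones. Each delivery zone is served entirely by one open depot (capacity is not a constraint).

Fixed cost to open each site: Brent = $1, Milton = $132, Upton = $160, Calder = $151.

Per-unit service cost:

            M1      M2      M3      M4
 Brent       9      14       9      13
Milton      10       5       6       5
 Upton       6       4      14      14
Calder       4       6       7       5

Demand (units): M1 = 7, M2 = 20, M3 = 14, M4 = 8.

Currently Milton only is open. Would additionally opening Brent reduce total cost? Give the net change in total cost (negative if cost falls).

Current service cost with {Milton}: 294.
Adding Brent: each delivery zone re-picks its cheapest; new service cost 287, saving 7.
Extra fixed cost: 1. Net change = 1 − 7 = -6.
(Totals: 426 → 420.)

Yes — net change −6 (cost falls by 6).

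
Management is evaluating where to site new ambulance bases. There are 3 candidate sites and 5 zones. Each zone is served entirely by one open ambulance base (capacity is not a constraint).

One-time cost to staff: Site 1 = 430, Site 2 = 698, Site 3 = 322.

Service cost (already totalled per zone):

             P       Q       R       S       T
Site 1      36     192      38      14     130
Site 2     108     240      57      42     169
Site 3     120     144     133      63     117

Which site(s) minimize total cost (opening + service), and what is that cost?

For any fixed open set, each zone goes to its cheapest open site; total = fixed + service.
{Site 1}: P→Site 1 36, Q→Site 1 192, R→Site 1 38, S→Site 1 14, T→Site 1 130. Service 410; fixed 430; total 840.
{Site 3}: service 577 + fixed 322 = 899
{Site 1, Site 3}: service 349 + fixed 752 = 1101
{Site 1, Site 2, Site 3}: service 349 + fixed 1450 = 1799
No other subset beats 840.

Open Site 1 only; minimum total cost 840.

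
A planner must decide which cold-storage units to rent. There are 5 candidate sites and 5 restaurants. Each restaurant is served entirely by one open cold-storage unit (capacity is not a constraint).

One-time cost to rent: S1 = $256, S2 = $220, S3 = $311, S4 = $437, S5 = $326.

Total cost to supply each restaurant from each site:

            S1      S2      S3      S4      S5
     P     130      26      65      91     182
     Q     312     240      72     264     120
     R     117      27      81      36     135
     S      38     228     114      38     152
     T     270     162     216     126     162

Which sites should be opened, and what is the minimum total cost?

For any fixed open set, each restaurant goes to its cheapest open site; total = fixed + service.
{S3}: P→S3 65, Q→S3 72, R→S3 81, S→S3 114, T→S3 216. Service 548; fixed 311; total 859.
{S2}: P→S2 26, Q→S2 240, R→S2 27, S→S2 228, T→S2 162. Service 683; fixed 220; total 903.
{S2, S3}: P→S2 26, Q→S3 72, R→S2 27, S→S3 114, T→S2 162. Service 401; fixed 531; total 932.
{S1, S2, S3, S4, S5}: P→S2 26, Q→S3 72, R→S2 27, S→S1 38, T→S4 126. Service 289; fixed 1550; total 1839.
No other subset beats 859.

Open S3 only; minimum total cost 859.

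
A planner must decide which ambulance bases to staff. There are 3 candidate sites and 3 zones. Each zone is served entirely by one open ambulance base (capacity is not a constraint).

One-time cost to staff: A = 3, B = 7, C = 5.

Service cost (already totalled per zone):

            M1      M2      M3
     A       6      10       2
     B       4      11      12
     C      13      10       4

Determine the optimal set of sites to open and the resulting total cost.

For any fixed open set, each zone goes to its cheapest open site; total = fixed + service.
{A}: M1→A 6, M2→A 10, M3→A 2. Service 18; fixed 3; total 21.
{A, B}: service 16 + fixed 10 = 26
{A, C}: M1→A 6, M2→A 10, M3→A 2. Service 18; fixed 8; total 26.
{A, B, C}: M1→B 4, M2→A 10, M3→A 2. Service 16; fixed 15; total 31.
No other subset beats 21.

Open A only; minimum total cost 21.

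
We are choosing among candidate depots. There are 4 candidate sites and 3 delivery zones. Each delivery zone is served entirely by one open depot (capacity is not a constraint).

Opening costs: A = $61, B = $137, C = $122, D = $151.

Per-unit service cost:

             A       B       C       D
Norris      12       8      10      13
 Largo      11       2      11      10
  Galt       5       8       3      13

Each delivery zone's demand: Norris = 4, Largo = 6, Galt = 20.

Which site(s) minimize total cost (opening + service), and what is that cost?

For any fixed open set, each delivery zone goes to its cheapest open site; total = fixed + service.
{A}: Norris→A 12·4=48, Largo→A 11·6=66, Galt→A 5·20=100. Service 214; fixed 61; total 275.
{C}: service 166 + fixed 122 = 288
{B}: Norris→B 8·4=32, Largo→B 2·6=12, Galt→B 8·20=160. Service 204; fixed 137; total 341.
{A, B, C, D}: Norris→B 8·4=32, Largo→B 2·6=12, Galt→C 3·20=60. Service 104; fixed 471; total 575.
(All 15 nonempty subsets were checked; A only is lowest.)

Open A only; minimum total cost 275.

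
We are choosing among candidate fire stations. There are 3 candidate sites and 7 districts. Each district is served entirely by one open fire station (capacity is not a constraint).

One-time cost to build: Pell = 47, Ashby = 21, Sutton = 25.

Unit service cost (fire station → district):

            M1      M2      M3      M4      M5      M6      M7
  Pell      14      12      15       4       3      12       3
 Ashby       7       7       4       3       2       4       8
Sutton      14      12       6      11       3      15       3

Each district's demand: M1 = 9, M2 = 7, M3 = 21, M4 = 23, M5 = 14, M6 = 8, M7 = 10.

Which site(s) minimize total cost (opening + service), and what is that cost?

For any fixed open set, each district goes to its cheapest open site; total = fixed + service.
{Ashby, Sutton}: M1→Ashby 7·9=63, M2→Ashby 7·7=49, M3→Ashby 4·21=84, M4→Ashby 3·23=69, M5→Ashby 2·14=28, M6→Ashby 4·8=32, M7→Sutton 3·10=30. Service 355; fixed 46; total 401.
{Pell, Ashby}: M1→Ashby 7·9=63, M2→Ashby 7·7=49, M3→Ashby 4·21=84, M4→Ashby 3·23=69, M5→Ashby 2·14=28, M6→Ashby 4·8=32, M7→Pell 3·10=30. Service 355; fixed 68; total 423.
{Ashby}: service 405 + fixed 21 = 426
{Pell, Ashby, Sutton}: service 355 + fixed 93 = 448
No other subset beats 401.

Open Ashby and Sutton; minimum total cost 401.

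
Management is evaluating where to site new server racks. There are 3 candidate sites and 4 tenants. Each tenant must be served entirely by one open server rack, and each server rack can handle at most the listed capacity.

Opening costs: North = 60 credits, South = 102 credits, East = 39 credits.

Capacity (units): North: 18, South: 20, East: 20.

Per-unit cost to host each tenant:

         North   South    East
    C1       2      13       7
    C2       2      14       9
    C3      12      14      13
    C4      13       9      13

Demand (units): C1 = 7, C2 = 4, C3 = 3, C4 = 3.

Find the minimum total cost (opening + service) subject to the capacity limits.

Open {North}: C1→North 2·7=14, C2→North 2·4=8, C3→North 12·3=36, C4→North 13·3=39.
Loads: North carries 17/18. Service 97; fixed 60; total 157.
Next best feasible plan costs 196.

Minimum total cost: 157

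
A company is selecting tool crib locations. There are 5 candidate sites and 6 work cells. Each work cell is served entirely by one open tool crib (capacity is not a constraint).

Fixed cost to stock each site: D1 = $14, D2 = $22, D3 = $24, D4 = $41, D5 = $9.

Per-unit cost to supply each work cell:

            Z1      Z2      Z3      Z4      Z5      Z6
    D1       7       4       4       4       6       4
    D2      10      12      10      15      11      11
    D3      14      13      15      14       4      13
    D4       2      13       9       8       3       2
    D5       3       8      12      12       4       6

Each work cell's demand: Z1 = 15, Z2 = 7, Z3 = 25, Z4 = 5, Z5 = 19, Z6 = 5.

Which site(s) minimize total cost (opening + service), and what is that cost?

For any fixed open set, each work cell goes to its cheapest open site; total = fixed + service.
{D1, D4}: Z1→D4 2·15=30, Z2→D1 4·7=28, Z3→D1 4·25=100, Z4→D1 4·5=20, Z5→D4 3·19=57, Z6→D4 2·5=10. Service 245; fixed 55; total 300.
{D1, D4, D5}: service 245 + fixed 64 = 309
{D1, D5}: service 289 + fixed 23 = 312
{D1, D2, D3, D4, D5}: service 245 + fixed 110 = 355
No other subset beats 300.

Open D1 and D4; minimum total cost 300.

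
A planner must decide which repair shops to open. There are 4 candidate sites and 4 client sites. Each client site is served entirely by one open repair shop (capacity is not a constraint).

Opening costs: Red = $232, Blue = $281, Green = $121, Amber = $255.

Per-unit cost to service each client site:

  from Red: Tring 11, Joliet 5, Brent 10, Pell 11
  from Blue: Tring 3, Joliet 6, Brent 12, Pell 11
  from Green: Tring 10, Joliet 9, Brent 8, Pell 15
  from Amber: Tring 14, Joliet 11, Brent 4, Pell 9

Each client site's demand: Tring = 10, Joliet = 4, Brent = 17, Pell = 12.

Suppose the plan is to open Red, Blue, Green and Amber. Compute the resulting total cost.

Each client site is assigned to its cheapest site among the open ones.
{Red, Blue, Green, Amber}: Tring→Blue 3·10=30, Joliet→Red 5·4=20, Brent→Amber 4·17=68, Pell→Amber 9·12=108. Service 226; fixed 889; total 1115.

Total cost: 1115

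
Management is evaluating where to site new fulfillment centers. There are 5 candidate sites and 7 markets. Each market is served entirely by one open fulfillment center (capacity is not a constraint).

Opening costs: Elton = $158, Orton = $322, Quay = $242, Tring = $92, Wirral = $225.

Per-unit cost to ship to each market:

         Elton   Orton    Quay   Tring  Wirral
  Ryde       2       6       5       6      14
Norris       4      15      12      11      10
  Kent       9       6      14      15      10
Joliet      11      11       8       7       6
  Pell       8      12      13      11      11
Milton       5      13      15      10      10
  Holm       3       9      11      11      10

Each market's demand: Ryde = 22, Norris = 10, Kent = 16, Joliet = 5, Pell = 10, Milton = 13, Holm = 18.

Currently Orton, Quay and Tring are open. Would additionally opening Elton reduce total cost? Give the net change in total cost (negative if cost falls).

Current service cost with {Orton, Quay, Tring}: 753.
Adding Elton: each market re-picks its cheapest; new service cost 414, saving 339.
Extra fixed cost: 158. Net change = 158 − 339 = -181.
(Totals: 1409 → 1228.)

Yes — net change −181 (cost falls by 181).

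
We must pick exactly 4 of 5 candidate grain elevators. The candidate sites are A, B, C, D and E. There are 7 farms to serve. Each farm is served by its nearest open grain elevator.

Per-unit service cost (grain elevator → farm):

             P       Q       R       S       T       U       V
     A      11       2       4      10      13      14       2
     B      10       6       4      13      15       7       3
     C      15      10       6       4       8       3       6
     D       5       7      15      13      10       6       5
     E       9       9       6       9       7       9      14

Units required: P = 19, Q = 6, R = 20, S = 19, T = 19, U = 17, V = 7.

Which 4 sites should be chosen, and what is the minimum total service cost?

Choose A, C, D and E; total service cost 461.

With exactly 4 open, each farm uses its cheapest among the chosen.
{A, C, D, E}: P→D 5·19=95, Q→A 2·6=12, R→A 4·20=80, S→C 4·19=76, T→E 7·19=133, U→C 3·17=51, V→A 2·7=14. Service cost 461.
{A, B, C, D}: service cost 480
{B, C, D, E}: service cost 492
Among all 5 size-4 choices, {A, C, D, E} is lowest.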